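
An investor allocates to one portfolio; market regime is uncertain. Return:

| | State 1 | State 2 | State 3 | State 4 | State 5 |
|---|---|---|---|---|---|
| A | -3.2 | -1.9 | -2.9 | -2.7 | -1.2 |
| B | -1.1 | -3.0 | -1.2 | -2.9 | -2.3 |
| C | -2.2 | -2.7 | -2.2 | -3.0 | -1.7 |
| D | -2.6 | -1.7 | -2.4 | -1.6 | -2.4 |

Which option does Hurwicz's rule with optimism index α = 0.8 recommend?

B

A: 0.8·(-1.2) + 0.2·(-3.2) = -1.6
B: 0.8·(-1.1) + 0.2·(-3.0) = -1.48
C: 0.8·(-1.7) + 0.2·(-3.0) = -1.96
D: 0.8·(-1.6) + 0.2·(-2.6) = -1.8
Highest Hurwicz score = -1.48 → B.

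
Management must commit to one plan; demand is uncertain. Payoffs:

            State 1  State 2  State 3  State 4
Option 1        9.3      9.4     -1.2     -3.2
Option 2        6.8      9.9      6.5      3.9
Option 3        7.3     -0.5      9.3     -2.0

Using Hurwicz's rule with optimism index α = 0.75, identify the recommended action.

Option 2

Option 1: 0.75·9.4 + 0.25·(-3.2) = 6.25
Option 2: 0.75·9.9 + 0.25·3.9 = 8.4
Option 3: 0.75·9.3 + 0.25·(-2.0) = 6.475
Highest Hurwicz score = 8.4 → Option 2.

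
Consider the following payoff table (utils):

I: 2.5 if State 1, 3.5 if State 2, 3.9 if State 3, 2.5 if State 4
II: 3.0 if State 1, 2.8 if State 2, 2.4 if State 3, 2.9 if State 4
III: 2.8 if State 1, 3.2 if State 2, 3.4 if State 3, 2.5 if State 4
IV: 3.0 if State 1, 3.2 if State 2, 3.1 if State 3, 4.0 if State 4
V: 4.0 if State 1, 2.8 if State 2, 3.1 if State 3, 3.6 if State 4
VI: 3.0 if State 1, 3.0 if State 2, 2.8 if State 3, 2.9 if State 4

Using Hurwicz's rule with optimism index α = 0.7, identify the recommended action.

IV

I: 0.7·3.9 + 0.3·2.5 = 3.48
II: 0.7·3.0 + 0.3·2.4 = 2.82
III: 0.7·3.4 + 0.3·2.5 = 3.13
IV: 0.7·4.0 + 0.3·3.0 = 3.7
V: 0.7·4.0 + 0.3·2.8 = 3.64
VI: 0.7·3.0 + 0.3·2.8 = 2.94
Highest Hurwicz score = 3.7 → IV.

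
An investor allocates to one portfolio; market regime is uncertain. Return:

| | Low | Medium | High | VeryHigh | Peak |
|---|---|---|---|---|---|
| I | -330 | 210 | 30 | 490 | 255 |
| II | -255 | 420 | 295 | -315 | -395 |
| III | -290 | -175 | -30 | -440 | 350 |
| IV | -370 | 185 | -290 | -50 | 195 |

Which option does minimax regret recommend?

I

Column bests: Low=-255, Medium=420, High=295, VeryHigh=490, Peak=350.
I regrets: 75, 210, 265, 0, 95 → max 265
II regrets: 0, 0, 0, 805, 745 → max 805
III regrets: 35, 595, 325, 930, 0 → max 930
IV regrets: 115, 235, 585, 540, 155 → max 585
Smallest max regret = 265 → I.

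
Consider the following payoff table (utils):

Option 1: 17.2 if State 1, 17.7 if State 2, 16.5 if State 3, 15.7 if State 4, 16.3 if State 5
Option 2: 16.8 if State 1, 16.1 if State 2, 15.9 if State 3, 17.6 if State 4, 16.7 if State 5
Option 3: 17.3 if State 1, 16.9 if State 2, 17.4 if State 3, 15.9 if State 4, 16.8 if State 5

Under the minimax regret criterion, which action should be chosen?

Option 2

Column bests: State 1=17.3, State 2=17.7, State 3=17.4, State 4=17.6, State 5=16.8.
Option 1 regrets: 0.1, 0.0, 0.9, 1.9, 0.5 → max 1.9
Option 2 regrets: 0.5, 1.6, 1.5, 0.0, 0.1 → max 1.6
Option 3 regrets: 0.0, 0.8, 0.0, 1.7, 0.0 → max 1.7
Smallest max regret = 1.6 → Option 2.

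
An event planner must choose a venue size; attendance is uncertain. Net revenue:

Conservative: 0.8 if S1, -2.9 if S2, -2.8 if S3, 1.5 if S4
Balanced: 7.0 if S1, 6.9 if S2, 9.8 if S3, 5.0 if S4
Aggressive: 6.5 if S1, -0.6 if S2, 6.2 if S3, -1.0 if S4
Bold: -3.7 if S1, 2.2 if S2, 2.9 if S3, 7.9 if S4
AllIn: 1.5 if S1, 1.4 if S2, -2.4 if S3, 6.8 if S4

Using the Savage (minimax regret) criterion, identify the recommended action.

Column bests: S1=7.0, S2=6.9, S3=9.8, S4=7.9.
Conservative regrets: 6.2, 9.8, 12.6, 6.4 → max 12.6
Balanced regrets: 0.0, 0.0, 0.0, 2.9 → max 2.9
Aggressive regrets: 0.5, 7.5, 3.6, 8.9 → max 8.9
Bold regrets: 10.7, 4.7, 6.9, 0.0 → max 10.7
AllIn regrets: 5.5, 5.5, 12.2, 1.1 → max 12.2
Smallest max regret = 2.9 → Balanced.

Balanced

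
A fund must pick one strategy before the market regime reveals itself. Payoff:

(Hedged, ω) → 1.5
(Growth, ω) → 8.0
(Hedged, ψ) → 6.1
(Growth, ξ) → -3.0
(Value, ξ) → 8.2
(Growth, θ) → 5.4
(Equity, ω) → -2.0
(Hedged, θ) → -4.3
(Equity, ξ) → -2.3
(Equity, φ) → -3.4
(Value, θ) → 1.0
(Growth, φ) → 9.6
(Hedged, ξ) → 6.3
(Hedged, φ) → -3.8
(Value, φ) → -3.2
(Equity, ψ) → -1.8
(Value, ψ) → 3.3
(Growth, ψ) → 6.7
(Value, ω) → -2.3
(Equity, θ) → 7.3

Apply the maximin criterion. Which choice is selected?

Growth

Row minima: Equity=-3.4, Growth=-3.0, Value=-3.2, Hedged=-4.3
Best worst-case = -3.0 → Growth.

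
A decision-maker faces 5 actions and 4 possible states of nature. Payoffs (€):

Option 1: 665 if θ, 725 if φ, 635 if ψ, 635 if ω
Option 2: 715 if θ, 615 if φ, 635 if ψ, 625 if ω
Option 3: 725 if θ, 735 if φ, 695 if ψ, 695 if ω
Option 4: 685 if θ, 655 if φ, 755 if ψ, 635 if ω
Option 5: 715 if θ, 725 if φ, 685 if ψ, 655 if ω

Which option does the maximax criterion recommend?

Option 4

Row maxima: Option 1=725, Option 2=715, Option 3=735, Option 4=755, Option 5=725
Best best-case = 755 → Option 4.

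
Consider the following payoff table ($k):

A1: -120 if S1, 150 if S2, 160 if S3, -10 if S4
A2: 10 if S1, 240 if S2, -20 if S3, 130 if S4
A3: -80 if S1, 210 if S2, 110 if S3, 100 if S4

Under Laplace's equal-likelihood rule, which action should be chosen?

Row averages: A1=45, A2=90, A3=85
Highest average = 90 → A2.

A2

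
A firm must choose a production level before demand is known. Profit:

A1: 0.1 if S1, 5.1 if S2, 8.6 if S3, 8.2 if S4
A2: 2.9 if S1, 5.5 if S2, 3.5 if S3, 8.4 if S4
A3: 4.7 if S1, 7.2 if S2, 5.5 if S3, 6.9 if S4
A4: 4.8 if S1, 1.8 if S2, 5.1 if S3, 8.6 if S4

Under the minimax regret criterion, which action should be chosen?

Column bests: S1=4.8, S2=7.2, S3=8.6, S4=8.6.
A1 regrets: 4.7, 2.1, 0.0, 0.4 → max 4.7
A2 regrets: 1.9, 1.7, 5.1, 0.2 → max 5.1
A3 regrets: 0.1, 0.0, 3.1, 1.7 → max 3.1
A4 regrets: 0.0, 5.4, 3.5, 0.0 → max 5.4
Smallest max regret = 3.1 → A3.

A3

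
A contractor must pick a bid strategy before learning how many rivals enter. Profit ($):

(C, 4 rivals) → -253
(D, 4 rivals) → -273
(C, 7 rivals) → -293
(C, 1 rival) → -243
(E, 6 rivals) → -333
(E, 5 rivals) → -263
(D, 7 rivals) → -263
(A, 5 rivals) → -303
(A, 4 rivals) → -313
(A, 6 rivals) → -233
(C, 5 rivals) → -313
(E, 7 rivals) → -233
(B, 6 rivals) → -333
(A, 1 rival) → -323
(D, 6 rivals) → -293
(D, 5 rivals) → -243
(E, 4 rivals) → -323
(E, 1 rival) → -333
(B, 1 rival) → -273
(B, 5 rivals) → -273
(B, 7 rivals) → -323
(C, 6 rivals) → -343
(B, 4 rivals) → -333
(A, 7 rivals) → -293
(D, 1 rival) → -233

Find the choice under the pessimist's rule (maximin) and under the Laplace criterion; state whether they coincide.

Row minima: A=-323, B=-333, C=-343, D=-293, E=-333
Best worst-case = -293 → D.
Row averages: A=-293, B=-307, C=-289, D=-261, E=-297
Highest average = -261 → D.

maximin → D; laplace → D (agree)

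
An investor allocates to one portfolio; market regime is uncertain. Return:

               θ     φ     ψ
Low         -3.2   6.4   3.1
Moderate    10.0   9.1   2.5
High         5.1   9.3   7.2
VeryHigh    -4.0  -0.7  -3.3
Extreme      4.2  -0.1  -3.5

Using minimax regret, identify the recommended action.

Moderate

Column bests: θ=10.0, φ=9.3, ψ=7.2.
Low regrets: 13.2, 2.9, 4.1 → max 13.2
Moderate regrets: 0.0, 0.2, 4.7 → max 4.7
High regrets: 4.9, 0.0, 0.0 → max 4.9
VeryHigh regrets: 14.0, 10.0, 10.5 → max 14.0
Extreme regrets: 5.8, 9.4, 10.7 → max 10.7
Smallest max regret = 4.7 → Moderate.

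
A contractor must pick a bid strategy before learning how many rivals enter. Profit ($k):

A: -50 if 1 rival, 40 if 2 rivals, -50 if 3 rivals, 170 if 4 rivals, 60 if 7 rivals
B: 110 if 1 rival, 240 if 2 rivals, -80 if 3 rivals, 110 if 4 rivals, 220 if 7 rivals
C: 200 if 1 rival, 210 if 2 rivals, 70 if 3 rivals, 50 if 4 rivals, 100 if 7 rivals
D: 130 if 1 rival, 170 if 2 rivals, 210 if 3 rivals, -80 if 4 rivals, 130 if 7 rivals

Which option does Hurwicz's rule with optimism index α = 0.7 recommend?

A: 0.7·170 + 0.3·(-50) = 104
B: 0.7·240 + 0.3·(-80) = 144
C: 0.7·210 + 0.3·50 = 162
D: 0.7·210 + 0.3·(-80) = 123
Highest Hurwicz score = 162 → C.

C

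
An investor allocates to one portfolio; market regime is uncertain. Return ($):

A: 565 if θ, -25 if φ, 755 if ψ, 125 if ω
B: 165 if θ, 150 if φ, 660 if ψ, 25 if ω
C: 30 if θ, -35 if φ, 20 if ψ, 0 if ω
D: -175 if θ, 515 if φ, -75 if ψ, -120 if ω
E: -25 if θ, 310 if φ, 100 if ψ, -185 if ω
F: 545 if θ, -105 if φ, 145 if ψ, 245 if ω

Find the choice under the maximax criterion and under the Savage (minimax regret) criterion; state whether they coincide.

maximax → A; minimax regret → B (disagree)

Row maxima: A=755, B=660, C=30, D=515, E=310, F=545
Best best-case = 755 → A.
Column bests: θ=565, φ=515, ψ=755, ω=245.
A regrets: 0, 540, 0, 120 → max 540
B regrets: 400, 365, 95, 220 → max 400
C regrets: 535, 550, 735, 245 → max 735
D regrets: 740, 0, 830, 365 → max 830
E regrets: 590, 205, 655, 430 → max 655
F regrets: 20, 620, 610, 0 → max 620
Smallest max regret = 400 → B.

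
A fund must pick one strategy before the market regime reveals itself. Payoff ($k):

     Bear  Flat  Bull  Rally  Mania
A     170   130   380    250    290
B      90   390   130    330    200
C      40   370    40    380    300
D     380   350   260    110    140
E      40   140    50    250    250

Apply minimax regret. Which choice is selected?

A

Column bests: Bear=380, Flat=390, Bull=380, Rally=380, Mania=300.
A regrets: 210, 260, 0, 130, 10 → max 260
B regrets: 290, 0, 250, 50, 100 → max 290
C regrets: 340, 20, 340, 0, 0 → max 340
D regrets: 0, 40, 120, 270, 160 → max 270
E regrets: 340, 250, 330, 130, 50 → max 340
Smallest max regret = 260 → A.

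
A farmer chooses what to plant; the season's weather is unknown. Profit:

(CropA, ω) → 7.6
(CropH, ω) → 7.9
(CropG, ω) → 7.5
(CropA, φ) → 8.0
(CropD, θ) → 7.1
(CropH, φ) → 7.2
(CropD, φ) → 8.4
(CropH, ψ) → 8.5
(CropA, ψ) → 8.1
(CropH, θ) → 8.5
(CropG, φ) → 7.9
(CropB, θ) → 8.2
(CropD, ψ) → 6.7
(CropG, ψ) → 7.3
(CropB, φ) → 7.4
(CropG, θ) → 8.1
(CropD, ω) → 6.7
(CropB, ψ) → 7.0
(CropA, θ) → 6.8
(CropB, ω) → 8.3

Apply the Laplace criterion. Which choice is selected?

Row averages: CropA=7.625, CropH=8.025, CropG=7.7, CropD=7.225, CropB=7.725
Highest average = 8.025 → CropH.

CropH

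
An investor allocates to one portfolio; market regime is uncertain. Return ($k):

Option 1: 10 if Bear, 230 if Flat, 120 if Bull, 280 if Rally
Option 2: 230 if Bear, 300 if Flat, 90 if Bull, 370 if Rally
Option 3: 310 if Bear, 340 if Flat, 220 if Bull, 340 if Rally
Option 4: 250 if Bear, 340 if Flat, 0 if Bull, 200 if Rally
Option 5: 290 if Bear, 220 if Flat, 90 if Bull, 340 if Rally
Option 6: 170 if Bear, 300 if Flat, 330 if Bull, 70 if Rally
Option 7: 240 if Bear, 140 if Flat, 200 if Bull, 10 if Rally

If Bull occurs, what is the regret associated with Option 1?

Best payoff under Bull is 330.
Regret = 330 − 120 = 210.

210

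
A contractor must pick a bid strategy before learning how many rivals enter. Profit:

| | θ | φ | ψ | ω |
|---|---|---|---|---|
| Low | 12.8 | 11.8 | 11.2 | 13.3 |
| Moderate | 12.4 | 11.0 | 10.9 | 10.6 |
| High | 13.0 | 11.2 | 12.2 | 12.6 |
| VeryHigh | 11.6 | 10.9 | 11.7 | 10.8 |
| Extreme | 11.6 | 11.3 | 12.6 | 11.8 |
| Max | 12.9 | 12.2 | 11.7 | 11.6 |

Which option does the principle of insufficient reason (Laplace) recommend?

Low

Row averages: Low=12.275, Moderate=11.225, High=12.25, VeryHigh=11.25, Extreme=11.825, Max=12.1
Highest average = 12.275 → Low.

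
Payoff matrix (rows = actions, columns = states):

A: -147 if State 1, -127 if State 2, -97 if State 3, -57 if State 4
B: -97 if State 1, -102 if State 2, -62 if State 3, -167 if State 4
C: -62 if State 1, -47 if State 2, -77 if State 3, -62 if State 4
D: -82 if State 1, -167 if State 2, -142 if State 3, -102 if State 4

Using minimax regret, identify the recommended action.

C

Column bests: State 1=-62, State 2=-47, State 3=-62, State 4=-57.
A regrets: 85, 80, 35, 0 → max 85
B regrets: 35, 55, 0, 110 → max 110
C regrets: 0, 0, 15, 5 → max 15
D regrets: 20, 120, 80, 45 → max 120
Smallest max regret = 15 → C.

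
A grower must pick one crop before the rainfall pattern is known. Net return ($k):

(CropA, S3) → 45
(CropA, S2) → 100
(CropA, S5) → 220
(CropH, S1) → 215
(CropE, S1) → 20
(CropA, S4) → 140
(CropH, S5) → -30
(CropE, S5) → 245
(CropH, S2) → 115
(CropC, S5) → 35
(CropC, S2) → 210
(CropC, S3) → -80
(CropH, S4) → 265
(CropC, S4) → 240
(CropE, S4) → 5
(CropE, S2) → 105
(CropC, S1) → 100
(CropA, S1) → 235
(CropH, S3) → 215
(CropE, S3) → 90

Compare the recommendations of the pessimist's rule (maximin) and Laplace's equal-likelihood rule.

Row minima: CropA=45, CropH=-30, CropE=5, CropC=-80
Best worst-case = 45 → CropA.
Row averages: CropA=148, CropH=156, CropE=93, CropC=101
Highest average = 156 → CropH.

maximin → CropA; laplace → CropH (disagree)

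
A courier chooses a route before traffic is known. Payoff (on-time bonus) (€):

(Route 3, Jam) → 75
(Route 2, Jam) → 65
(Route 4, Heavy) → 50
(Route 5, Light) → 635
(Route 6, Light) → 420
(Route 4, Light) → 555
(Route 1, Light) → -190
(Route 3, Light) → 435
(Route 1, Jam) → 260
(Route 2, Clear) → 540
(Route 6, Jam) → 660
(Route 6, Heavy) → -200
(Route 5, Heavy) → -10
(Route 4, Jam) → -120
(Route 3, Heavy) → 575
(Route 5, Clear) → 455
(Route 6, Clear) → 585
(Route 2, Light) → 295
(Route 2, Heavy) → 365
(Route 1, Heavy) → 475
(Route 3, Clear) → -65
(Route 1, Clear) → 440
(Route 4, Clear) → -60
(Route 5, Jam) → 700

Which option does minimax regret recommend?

Route 5

Column bests: Clear=585, Light=635, Heavy=575, Jam=700.
Route 1 regrets: 145, 825, 100, 440 → max 825
Route 2 regrets: 45, 340, 210, 635 → max 635
Route 3 regrets: 650, 200, 0, 625 → max 650
Route 4 regrets: 645, 80, 525, 820 → max 820
Route 5 regrets: 130, 0, 585, 0 → max 585
Route 6 regrets: 0, 215, 775, 40 → max 775
Smallest max regret = 585 → Route 5.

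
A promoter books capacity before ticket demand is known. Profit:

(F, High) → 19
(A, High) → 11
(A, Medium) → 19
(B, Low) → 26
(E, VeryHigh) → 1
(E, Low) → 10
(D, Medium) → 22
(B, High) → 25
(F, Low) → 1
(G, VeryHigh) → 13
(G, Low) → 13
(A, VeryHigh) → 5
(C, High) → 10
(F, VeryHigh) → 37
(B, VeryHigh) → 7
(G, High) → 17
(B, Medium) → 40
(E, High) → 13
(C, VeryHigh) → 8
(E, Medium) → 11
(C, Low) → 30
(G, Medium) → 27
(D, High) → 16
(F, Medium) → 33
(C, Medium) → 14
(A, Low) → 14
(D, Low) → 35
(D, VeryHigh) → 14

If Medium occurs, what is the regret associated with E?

Best payoff under Medium is 40.
Regret = 40 − 11 = 29.

29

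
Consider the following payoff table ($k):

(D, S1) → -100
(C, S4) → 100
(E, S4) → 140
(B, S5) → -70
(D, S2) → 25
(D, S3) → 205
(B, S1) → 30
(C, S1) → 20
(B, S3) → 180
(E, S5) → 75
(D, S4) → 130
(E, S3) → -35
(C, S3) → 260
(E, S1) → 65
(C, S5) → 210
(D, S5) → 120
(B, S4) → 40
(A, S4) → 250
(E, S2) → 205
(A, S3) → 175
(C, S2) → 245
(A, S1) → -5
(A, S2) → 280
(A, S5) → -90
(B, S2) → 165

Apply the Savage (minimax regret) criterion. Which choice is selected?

Column bests: S1=65, S2=280, S3=260, S4=250, S5=210.
A regrets: 70, 0, 85, 0, 300 → max 300
B regrets: 35, 115, 80, 210, 280 → max 280
C regrets: 45, 35, 0, 150, 0 → max 150
D regrets: 165, 255, 55, 120, 90 → max 255
E regrets: 0, 75, 295, 110, 135 → max 295
Smallest max regret = 150 → C.

C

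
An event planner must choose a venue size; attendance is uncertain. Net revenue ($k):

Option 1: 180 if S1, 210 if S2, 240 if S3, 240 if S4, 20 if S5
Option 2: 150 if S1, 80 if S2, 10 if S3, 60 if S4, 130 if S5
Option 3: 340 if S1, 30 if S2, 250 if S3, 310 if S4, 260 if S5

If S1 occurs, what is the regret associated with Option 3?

0

Best payoff under S1 is 340.
Regret = 340 − 340 = 0.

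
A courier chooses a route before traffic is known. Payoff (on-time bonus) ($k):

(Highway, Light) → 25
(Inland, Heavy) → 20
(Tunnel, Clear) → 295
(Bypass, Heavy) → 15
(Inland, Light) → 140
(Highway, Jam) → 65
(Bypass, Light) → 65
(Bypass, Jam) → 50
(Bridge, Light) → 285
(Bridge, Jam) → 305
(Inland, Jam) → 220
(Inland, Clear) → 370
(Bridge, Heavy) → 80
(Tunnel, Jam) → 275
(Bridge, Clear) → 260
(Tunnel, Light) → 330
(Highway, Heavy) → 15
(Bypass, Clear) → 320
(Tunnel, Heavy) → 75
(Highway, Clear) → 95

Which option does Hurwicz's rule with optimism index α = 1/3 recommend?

Tunnel

Inland: 1/3·370 + 2/3·20 = 410/3
Highway: 1/3·95 + 2/3·15 = 125/3
Bridge: 1/3·305 + 2/3·80 = 155
Bypass: 1/3·320 + 2/3·15 = 350/3
Tunnel: 1/3·330 + 2/3·75 = 160
Highest Hurwicz score = 160 → Tunnel.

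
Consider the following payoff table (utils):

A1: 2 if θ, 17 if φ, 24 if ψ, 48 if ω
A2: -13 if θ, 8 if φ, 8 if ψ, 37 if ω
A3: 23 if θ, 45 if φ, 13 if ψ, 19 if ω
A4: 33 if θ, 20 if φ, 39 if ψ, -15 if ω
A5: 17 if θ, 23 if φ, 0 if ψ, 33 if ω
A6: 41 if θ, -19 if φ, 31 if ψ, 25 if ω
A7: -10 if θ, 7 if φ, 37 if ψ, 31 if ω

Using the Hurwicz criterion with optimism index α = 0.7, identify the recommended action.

A3

A1: 0.7·48 + 0.3·2 = 34.2
A2: 0.7·37 + 0.3·(-13) = 22
A3: 0.7·45 + 0.3·13 = 35.4
A4: 0.7·39 + 0.3·(-15) = 22.8
A5: 0.7·33 + 0.3·0 = 23.1
A6: 0.7·41 + 0.3·(-19) = 23
A7: 0.7·37 + 0.3·(-10) = 22.9
Highest Hurwicz score = 35.4 → A3.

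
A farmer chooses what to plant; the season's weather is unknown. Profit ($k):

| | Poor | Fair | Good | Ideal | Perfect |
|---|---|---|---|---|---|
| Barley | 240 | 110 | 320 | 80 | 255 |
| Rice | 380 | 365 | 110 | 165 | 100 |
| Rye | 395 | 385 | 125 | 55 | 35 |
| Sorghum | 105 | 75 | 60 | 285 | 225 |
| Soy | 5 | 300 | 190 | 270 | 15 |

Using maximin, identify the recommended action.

Rice

Row minima: Barley=80, Rice=100, Rye=35, Sorghum=60, Soy=5
Best worst-case = 100 → Rice.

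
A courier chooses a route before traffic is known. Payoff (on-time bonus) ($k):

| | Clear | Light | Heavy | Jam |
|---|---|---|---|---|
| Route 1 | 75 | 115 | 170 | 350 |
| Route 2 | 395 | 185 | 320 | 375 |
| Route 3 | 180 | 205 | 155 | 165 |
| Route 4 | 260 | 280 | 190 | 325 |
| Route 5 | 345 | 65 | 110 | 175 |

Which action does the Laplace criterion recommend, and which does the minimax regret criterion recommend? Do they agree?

laplace → Route 2; minimax regret → Route 2 (agree)

Row averages: Route 1=177.5, Route 2=318.75, Route 3=176.25, Route 4=263.75, Route 5=173.75
Highest average = 318.75 → Route 2.
Column bests: Clear=395, Light=280, Heavy=320, Jam=375.
Route 1 regrets: 320, 165, 150, 25 → max 320
Route 2 regrets: 0, 95, 0, 0 → max 95
Route 3 regrets: 215, 75, 165, 210 → max 215
Route 4 regrets: 135, 0, 130, 50 → max 135
Route 5 regrets: 50, 215, 210, 200 → max 215
Smallest max regret = 95 → Route 2.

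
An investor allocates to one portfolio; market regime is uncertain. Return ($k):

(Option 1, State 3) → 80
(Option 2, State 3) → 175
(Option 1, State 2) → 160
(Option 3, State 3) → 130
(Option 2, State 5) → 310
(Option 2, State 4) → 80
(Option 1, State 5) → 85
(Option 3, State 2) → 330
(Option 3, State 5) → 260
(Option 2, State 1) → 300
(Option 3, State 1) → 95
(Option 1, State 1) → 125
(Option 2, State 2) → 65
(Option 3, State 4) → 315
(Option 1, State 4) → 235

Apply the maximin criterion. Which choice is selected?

Row minima: Option 1=80, Option 2=65, Option 3=95
Best worst-case = 95 → Option 3.

Option 3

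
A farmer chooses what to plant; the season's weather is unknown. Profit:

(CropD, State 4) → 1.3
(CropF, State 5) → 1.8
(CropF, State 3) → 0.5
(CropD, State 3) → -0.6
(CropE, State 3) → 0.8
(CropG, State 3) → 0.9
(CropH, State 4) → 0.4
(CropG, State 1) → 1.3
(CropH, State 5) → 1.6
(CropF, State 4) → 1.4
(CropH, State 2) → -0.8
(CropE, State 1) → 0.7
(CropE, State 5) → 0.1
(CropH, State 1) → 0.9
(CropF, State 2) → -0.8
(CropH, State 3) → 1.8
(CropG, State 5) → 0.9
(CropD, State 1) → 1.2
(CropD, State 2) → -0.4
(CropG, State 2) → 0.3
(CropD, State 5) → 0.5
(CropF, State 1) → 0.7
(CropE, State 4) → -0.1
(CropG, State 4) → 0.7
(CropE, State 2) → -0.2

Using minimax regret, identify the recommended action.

Column bests: State 1=1.3, State 2=0.3, State 3=1.8, State 4=1.4, State 5=1.8.
CropH regrets: 0.4, 1.1, 0.0, 1.0, 0.2 → max 1.1
CropG regrets: 0.0, 0.0, 0.9, 0.7, 0.9 → max 0.9
CropD regrets: 0.1, 0.7, 2.4, 0.1, 1.3 → max 2.4
CropE regrets: 0.6, 0.5, 1.0, 1.5, 1.7 → max 1.7
CropF regrets: 0.6, 1.1, 1.3, 0.0, 0.0 → max 1.3
Smallest max regret = 0.9 → CropG.

CropG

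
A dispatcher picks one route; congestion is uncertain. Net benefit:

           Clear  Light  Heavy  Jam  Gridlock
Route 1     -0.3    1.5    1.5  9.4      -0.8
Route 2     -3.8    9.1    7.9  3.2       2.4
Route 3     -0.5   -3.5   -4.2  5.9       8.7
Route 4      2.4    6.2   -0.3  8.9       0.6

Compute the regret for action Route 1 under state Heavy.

6.4

Best payoff under Heavy is 7.9.
Regret = 7.9 − 1.5 = 6.4.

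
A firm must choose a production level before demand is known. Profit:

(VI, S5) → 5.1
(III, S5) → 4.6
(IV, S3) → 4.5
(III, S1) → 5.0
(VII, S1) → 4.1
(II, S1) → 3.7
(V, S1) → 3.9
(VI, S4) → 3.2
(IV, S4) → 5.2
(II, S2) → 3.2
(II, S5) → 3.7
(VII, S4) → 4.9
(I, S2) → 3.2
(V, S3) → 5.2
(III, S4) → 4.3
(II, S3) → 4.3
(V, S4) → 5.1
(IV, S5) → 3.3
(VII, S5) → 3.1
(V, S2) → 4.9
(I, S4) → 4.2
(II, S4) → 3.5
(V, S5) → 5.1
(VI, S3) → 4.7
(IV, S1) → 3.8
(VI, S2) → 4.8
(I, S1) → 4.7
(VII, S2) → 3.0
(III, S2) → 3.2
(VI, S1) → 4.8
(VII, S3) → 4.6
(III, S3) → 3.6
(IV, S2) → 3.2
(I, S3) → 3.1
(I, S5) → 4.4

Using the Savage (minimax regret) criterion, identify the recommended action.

V

Column bests: S1=5.0, S2=4.9, S3=5.2, S4=5.2, S5=5.1.
I regrets: 0.3, 1.7, 2.1, 1.0, 0.7 → max 2.1
II regrets: 1.3, 1.7, 0.9, 1.7, 1.4 → max 1.7
III regrets: 0.0, 1.7, 1.6, 0.9, 0.5 → max 1.7
IV regrets: 1.2, 1.7, 0.7, 0.0, 1.8 → max 1.8
V regrets: 1.1, 0.0, 0.0, 0.1, 0.0 → max 1.1
VI regrets: 0.2, 0.1, 0.5, 2.0, 0.0 → max 2.0
VII regrets: 0.9, 1.9, 0.6, 0.3, 2.0 → max 2.0
Smallest max regret = 1.1 → V.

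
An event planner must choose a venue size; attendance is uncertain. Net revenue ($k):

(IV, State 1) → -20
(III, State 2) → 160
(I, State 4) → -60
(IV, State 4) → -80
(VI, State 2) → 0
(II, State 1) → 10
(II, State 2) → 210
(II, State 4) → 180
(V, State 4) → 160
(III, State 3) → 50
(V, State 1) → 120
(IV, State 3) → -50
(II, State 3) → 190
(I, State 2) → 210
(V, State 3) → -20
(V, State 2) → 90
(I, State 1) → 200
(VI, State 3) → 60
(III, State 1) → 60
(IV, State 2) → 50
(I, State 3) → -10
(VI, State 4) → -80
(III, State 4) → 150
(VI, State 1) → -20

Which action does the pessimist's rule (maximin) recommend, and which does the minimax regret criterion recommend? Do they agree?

maximin → III; minimax regret → III (agree)

Row minima: I=-60, II=10, III=50, IV=-80, V=-20, VI=-80
Best worst-case = 50 → III.
Column bests: State 1=200, State 2=210, State 3=190, State 4=180.
I regrets: 0, 0, 200, 240 → max 240
II regrets: 190, 0, 0, 0 → max 190
III regrets: 140, 50, 140, 30 → max 140
IV regrets: 220, 160, 240, 260 → max 260
V regrets: 80, 120, 210, 20 → max 210
VI regrets: 220, 210, 130, 260 → max 260
Smallest max regret = 140 → III.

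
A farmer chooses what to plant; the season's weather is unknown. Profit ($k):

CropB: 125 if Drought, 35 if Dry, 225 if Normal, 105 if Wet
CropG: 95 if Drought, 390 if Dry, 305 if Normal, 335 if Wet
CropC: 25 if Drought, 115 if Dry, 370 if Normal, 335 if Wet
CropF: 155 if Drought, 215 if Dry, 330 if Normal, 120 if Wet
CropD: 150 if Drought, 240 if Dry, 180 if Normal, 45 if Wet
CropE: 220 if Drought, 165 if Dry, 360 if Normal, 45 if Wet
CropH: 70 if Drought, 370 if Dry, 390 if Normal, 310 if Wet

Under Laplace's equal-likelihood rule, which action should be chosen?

Row averages: CropB=122.5, CropG=281.25, CropC=211.25, CropF=205, CropD=153.75, CropE=197.5, CropH=285
Highest average = 285 → CropH.

CropH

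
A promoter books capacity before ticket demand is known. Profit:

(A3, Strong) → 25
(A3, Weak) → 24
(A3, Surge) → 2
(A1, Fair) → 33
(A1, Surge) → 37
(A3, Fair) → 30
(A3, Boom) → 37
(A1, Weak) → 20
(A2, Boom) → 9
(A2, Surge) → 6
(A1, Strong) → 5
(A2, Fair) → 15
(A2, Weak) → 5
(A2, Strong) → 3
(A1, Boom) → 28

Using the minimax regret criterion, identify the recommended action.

A1

Column bests: Weak=24, Fair=33, Strong=25, Boom=37, Surge=37.
A1 regrets: 4, 0, 20, 9, 0 → max 20
A2 regrets: 19, 18, 22, 28, 31 → max 31
A3 regrets: 0, 3, 0, 0, 35 → max 35
Smallest max regret = 20 → A1.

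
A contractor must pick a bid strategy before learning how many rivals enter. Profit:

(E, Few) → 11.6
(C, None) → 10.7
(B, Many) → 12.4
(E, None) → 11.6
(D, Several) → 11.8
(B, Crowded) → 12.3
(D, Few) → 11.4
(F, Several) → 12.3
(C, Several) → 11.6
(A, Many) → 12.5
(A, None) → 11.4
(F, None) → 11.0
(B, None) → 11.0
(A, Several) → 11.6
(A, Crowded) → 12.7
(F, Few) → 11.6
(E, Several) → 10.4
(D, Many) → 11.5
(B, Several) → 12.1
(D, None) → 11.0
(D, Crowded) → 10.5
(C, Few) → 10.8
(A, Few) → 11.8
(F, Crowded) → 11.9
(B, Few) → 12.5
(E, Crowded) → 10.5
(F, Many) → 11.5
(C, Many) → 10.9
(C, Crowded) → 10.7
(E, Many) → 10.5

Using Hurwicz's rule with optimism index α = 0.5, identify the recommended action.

A: 0.5·12.7 + 0.5·11.4 = 12.05
B: 0.5·12.5 + 0.5·11.0 = 11.75
C: 0.5·11.6 + 0.5·10.7 = 11.15
D: 0.5·11.8 + 0.5·10.5 = 11.15
E: 0.5·11.6 + 0.5·10.4 = 11
F: 0.5·12.3 + 0.5·11.0 = 11.65
Highest Hurwicz score = 12.05 → A.

A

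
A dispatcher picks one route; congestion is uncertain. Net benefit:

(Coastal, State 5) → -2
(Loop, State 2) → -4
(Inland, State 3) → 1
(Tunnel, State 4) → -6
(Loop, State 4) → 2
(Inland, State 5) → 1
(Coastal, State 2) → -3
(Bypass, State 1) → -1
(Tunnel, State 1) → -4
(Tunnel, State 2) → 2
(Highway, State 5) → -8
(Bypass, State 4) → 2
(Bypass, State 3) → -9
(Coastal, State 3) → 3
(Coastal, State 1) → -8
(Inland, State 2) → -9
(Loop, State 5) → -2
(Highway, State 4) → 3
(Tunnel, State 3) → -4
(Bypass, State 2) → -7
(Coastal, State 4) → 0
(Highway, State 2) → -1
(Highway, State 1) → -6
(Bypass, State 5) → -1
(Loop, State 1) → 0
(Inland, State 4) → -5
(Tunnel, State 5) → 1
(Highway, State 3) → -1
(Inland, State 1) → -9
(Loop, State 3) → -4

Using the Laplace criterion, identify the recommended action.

Row averages: Inland=-4.2, Coastal=-2, Bypass=-3.2, Loop=-1.6, Tunnel=-2.2, Highway=-2.6
Highest average = -1.6 → Loop.

Loop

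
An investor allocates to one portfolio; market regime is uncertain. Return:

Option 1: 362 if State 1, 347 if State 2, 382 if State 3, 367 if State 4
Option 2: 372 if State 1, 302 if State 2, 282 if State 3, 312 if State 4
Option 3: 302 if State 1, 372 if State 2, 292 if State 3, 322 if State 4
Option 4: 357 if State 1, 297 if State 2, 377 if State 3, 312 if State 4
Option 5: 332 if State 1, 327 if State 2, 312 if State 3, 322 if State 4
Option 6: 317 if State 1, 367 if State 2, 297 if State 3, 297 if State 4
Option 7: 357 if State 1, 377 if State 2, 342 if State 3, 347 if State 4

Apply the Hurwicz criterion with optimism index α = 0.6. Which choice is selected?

Option 1

Option 1: 0.6·382 + 0.4·347 = 368
Option 2: 0.6·372 + 0.4·282 = 336
Option 3: 0.6·372 + 0.4·292 = 340
Option 4: 0.6·377 + 0.4·297 = 345
Option 5: 0.6·332 + 0.4·312 = 324
Option 6: 0.6·367 + 0.4·297 = 339
Option 7: 0.6·377 + 0.4·342 = 363
Highest Hurwicz score = 368 → Option 1.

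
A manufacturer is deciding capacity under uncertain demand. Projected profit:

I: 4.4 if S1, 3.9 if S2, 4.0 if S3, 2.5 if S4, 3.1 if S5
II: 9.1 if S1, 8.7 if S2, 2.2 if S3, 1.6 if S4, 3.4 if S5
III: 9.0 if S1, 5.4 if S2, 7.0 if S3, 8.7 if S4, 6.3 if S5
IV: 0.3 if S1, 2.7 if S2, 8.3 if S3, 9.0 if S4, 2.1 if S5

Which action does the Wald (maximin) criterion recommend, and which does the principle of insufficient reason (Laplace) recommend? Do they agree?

Row minima: I=2.5, II=1.6, III=5.4, IV=0.3
Best worst-case = 5.4 → III.
Row averages: I=3.58, II=5, III=7.28, IV=4.48
Highest average = 7.28 → III.

maximin → III; laplace → III (agree)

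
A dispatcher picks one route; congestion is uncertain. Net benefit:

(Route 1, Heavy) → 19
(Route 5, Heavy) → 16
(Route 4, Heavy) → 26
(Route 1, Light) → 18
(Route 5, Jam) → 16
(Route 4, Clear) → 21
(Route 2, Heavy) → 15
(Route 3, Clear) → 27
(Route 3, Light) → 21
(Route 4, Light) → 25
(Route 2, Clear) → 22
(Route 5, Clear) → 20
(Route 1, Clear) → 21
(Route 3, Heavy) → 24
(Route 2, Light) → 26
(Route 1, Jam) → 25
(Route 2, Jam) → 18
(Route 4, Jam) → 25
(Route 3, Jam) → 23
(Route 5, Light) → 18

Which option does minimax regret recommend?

Column bests: Clear=27, Light=26, Heavy=26, Jam=25.
Route 1 regrets: 6, 8, 7, 0 → max 8
Route 2 regrets: 5, 0, 11, 7 → max 11
Route 3 regrets: 0, 5, 2, 2 → max 5
Route 4 regrets: 6, 1, 0, 0 → max 6
Route 5 regrets: 7, 8, 10, 9 → max 10
Smallest max regret = 5 → Route 3.

Route 3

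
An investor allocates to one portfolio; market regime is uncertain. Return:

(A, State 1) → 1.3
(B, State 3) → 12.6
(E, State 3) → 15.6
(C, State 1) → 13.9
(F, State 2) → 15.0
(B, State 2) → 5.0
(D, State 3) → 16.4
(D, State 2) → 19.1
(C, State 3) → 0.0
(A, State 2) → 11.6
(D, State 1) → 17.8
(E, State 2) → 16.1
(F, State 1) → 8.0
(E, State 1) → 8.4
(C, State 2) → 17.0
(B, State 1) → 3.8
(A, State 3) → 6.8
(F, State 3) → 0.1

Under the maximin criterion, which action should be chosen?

Row minima: A=1.3, B=3.8, C=0.0, D=16.4, E=8.4, F=0.1
Best worst-case = 16.4 → D.

D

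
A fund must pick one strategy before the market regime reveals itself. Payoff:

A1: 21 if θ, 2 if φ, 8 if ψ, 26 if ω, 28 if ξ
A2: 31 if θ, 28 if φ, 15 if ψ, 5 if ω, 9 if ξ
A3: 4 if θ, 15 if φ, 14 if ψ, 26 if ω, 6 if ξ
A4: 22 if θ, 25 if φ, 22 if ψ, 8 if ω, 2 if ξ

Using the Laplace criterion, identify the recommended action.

A2

Row averages: A1=17, A2=17.6, A3=13, A4=15.8
Highest average = 17.6 → A2.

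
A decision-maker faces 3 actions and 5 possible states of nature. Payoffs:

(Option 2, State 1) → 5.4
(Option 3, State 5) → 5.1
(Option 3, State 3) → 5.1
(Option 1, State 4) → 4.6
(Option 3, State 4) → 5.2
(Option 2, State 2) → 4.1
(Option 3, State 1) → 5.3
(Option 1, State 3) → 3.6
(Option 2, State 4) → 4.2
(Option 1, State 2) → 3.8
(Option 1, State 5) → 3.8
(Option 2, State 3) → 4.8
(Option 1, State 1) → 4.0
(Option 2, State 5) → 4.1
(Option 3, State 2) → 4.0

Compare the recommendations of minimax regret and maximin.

minimax regret → Option 3; maximin → Option 2 (disagree)

Column bests: State 1=5.4, State 2=4.1, State 3=5.1, State 4=5.2, State 5=5.1.
Option 1 regrets: 1.4, 0.3, 1.5, 0.6, 1.3 → max 1.5
Option 2 regrets: 0.0, 0.0, 0.3, 1.0, 1.0 → max 1.0
Option 3 regrets: 0.1, 0.1, 0.0, 0.0, 0.0 → max 0.1
Smallest max regret = 0.1 → Option 3.
Row minima: Option 1=3.6, Option 2=4.1, Option 3=4.0
Best worst-case = 4.1 → Option 2.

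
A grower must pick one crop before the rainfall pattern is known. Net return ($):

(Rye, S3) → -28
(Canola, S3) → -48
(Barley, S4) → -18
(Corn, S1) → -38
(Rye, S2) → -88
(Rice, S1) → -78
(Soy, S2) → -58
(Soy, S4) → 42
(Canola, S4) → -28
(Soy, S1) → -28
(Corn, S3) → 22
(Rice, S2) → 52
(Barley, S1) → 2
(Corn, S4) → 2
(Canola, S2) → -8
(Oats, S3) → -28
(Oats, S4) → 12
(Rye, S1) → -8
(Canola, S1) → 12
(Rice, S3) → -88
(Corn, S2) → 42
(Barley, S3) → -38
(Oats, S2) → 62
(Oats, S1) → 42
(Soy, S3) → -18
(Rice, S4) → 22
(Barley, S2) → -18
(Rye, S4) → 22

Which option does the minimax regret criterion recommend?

Column bests: S1=42, S2=62, S3=22, S4=42.
Corn regrets: 80, 20, 0, 40 → max 80
Rice regrets: 120, 10, 110, 20 → max 120
Rye regrets: 50, 150, 50, 20 → max 150
Canola regrets: 30, 70, 70, 70 → max 70
Oats regrets: 0, 0, 50, 30 → max 50
Soy regrets: 70, 120, 40, 0 → max 120
Barley regrets: 40, 80, 60, 60 → max 80
Smallest max regret = 50 → Oats.

Oats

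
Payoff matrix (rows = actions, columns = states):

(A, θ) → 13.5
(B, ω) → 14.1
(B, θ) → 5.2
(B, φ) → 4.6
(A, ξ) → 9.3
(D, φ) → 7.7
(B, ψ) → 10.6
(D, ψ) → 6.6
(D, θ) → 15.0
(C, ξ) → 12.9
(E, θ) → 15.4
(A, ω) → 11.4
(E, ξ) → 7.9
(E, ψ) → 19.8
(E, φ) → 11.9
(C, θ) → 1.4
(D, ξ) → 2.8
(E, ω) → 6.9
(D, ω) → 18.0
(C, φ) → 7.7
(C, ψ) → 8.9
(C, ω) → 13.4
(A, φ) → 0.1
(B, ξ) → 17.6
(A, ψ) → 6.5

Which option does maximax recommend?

E

Row maxima: A=13.5, B=17.6, C=13.4, D=18.0, E=19.8
Best best-case = 19.8 → E.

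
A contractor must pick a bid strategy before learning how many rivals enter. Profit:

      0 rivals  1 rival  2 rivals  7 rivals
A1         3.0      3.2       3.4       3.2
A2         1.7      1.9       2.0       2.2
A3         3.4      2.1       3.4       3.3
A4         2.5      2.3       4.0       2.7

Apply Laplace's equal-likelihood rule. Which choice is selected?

A1

Row averages: A1=3.2, A2=1.95, A3=3.05, A4=2.875
Highest average = 3.2 → A1.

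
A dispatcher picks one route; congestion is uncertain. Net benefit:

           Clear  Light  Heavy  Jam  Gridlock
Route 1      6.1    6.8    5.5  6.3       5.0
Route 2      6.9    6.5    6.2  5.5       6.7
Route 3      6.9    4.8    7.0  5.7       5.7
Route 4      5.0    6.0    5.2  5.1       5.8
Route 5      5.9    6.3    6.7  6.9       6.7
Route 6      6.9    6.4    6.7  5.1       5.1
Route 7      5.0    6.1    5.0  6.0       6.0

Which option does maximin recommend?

Route 5

Row minima: Route 1=5.0, Route 2=5.5, Route 3=4.8, Route 4=5.0, Route 5=5.9, Route 6=5.1, Route 7=5.0
Best worst-case = 5.9 → Route 5.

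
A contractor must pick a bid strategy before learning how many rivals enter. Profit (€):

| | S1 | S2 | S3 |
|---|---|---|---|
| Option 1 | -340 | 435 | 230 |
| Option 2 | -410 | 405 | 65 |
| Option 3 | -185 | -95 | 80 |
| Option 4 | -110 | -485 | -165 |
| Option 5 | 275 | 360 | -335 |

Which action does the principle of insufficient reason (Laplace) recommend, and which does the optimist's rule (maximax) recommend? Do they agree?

Row averages: Option 1=325/3, Option 2=20, Option 3=-200/3, Option 4=-760/3, Option 5=100
Highest average = 325/3 → Option 1.
Row maxima: Option 1=435, Option 2=405, Option 3=80, Option 4=-110, Option 5=360
Best best-case = 435 → Option 1.

laplace → Option 1; maximax → Option 1 (agree)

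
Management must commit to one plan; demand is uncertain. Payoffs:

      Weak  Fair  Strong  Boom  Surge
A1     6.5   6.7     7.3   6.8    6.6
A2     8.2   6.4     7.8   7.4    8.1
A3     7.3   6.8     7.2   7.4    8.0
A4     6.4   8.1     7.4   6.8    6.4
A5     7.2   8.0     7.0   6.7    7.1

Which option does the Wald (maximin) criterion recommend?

Row minima: A1=6.5, A2=6.4, A3=6.8, A4=6.4, A5=6.7
Best worst-case = 6.8 → A3.

A3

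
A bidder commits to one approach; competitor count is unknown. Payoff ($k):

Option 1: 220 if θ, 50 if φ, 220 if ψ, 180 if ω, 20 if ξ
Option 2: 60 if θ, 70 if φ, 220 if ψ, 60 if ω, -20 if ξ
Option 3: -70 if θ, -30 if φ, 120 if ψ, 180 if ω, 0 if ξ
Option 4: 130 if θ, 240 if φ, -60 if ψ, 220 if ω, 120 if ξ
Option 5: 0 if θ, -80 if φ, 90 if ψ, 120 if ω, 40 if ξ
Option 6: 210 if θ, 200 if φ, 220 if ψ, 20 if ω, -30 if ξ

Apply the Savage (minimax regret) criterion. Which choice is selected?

Option 2

Column bests: θ=220, φ=240, ψ=220, ω=220, ξ=120.
Option 1 regrets: 0, 190, 0, 40, 100 → max 190
Option 2 regrets: 160, 170, 0, 160, 140 → max 170
Option 3 regrets: 290, 270, 100, 40, 120 → max 290
Option 4 regrets: 90, 0, 280, 0, 0 → max 280
Option 5 regrets: 220, 320, 130, 100, 80 → max 320
Option 6 regrets: 10, 40, 0, 200, 150 → max 200
Smallest max regret = 170 → Option 2.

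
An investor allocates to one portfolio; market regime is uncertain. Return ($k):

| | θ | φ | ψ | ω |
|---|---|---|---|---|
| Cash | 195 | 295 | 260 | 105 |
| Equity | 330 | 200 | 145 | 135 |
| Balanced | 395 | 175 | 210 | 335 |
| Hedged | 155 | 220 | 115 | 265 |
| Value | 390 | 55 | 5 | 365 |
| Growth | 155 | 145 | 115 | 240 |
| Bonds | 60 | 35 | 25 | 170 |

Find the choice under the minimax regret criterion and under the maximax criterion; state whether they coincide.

minimax regret → Balanced; maximax → Balanced (agree)

Column bests: θ=395, φ=295, ψ=260, ω=365.
Cash regrets: 200, 0, 0, 260 → max 260
Equity regrets: 65, 95, 115, 230 → max 230
Balanced regrets: 0, 120, 50, 30 → max 120
Hedged regrets: 240, 75, 145, 100 → max 240
Value regrets: 5, 240, 255, 0 → max 255
Growth regrets: 240, 150, 145, 125 → max 240
Bonds regrets: 335, 260, 235, 195 → max 335
Smallest max regret = 120 → Balanced.
Row maxima: Cash=295, Equity=330, Balanced=395, Hedged=265, Value=390, Growth=240, Bonds=170
Best best-case = 395 → Balanced.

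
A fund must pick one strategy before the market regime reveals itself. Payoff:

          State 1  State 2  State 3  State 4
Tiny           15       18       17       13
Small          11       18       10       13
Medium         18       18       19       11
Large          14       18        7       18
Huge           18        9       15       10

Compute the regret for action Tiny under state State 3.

2

Best payoff under State 3 is 19.
Regret = 19 − 17 = 2.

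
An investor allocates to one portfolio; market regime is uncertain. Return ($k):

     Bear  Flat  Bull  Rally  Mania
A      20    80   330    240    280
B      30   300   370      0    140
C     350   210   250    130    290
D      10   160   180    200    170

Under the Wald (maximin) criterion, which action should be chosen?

C

Row minima: A=20, B=0, C=130, D=10
Best worst-case = 130 → C.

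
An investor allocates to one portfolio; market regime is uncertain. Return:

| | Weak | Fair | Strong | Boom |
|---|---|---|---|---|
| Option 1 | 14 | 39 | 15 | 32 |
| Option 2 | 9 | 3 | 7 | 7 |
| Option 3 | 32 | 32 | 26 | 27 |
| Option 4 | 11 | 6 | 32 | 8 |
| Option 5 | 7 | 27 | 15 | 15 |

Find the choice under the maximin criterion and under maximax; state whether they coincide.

Row minima: Option 1=14, Option 2=3, Option 3=26, Option 4=6, Option 5=7
Best worst-case = 26 → Option 3.
Row maxima: Option 1=39, Option 2=9, Option 3=32, Option 4=32, Option 5=27
Best best-case = 39 → Option 1.

maximin → Option 3; maximax → Option 1 (disagree)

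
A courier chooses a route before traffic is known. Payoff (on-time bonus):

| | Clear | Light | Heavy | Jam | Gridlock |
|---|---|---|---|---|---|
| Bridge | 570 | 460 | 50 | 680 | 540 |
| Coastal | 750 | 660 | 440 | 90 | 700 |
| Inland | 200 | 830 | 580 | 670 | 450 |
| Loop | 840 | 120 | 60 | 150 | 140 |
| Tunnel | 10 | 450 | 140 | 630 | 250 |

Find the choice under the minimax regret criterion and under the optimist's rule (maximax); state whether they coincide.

Column bests: Clear=840, Light=830, Heavy=580, Jam=680, Gridlock=700.
Bridge regrets: 270, 370, 530, 0, 160 → max 530
Coastal regrets: 90, 170, 140, 590, 0 → max 590
Inland regrets: 640, 0, 0, 10, 250 → max 640
Loop regrets: 0, 710, 520, 530, 560 → max 710
Tunnel regrets: 830, 380, 440, 50, 450 → max 830
Smallest max regret = 530 → Bridge.
Row maxima: Bridge=680, Coastal=750, Inland=830, Loop=840, Tunnel=630
Best best-case = 840 → Loop.

minimax regret → Bridge; maximax → Loop (disagree)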